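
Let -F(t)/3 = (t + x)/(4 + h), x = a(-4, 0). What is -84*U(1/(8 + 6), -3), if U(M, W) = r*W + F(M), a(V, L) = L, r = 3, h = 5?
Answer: 758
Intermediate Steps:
x = 0
F(t) = -t/3 (F(t) = -3*(t + 0)/(4 + 5) = -3*t/9 = -t/3)
U(M, W) = 3*W - M/3
-84*U(1/(8 + 6), -3) = -84*(3*(-3) - 1/(3*(8 + 6))) = -84*(-9 - ⅓/14) = -84*(-9 - ⅓*1/14) = -84*(-9 - 1/42) = -84*(-379/42) = 758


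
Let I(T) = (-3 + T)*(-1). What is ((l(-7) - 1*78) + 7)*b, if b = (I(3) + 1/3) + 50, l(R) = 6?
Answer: -9815/3 ≈ -3271.7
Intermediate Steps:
I(T) = 3 - T
b = 151/3 (b = ((3 - 1*3) + 1/3) + 50 = ((3 - 3) + 1/3) + 50 = (0 + 1/3) + 50 = 1/3 + 50 = 151/3 ≈ 50.333)
((l(-7) - 1*78) + 7)*b = ((6 - 1*78) + 7)*(151/3) = ((6 - 78) + 7)*(151/3) = (-72 + 7)*(151/3) = -65*151/3 = -9815/3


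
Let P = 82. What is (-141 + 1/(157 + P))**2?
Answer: 1135555204/57121 ≈ 19880.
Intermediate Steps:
(-141 + 1/(157 + P))**2 = (-141 + 1/(157 + 82))**2 = (-141 + 1/239)**2 = (-33698/239)**2 = 1135555204/57121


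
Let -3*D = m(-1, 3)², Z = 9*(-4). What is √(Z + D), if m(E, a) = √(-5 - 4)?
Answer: I*√33 ≈ 5.7446*I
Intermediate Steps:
Z = -36
m(E, a) = 3*I (m(E, a) = √(-9) = 3*I)
D = 3 (D = -(3*I)²/3 = -⅓*(-9) = 3)
√(Z + D) = √(-36 + 3) = √(-33) = I*√33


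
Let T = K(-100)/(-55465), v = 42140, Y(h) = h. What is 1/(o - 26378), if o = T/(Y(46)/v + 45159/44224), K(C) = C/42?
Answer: -15849411313839/418075770970873942 ≈ -3.7910e-5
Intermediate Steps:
K(C) = C/42 (K(C) = C*(1/42) = C/42)
T = 10/232953 (T = ((1/42)*(-100))/(-55465) = -50/21*(-1/55465) = 10/232953 ≈ 4.2927e-5)
o = 665571200/15849411313839 (o = 10/(232953*(46/42140 + 45159/44224)) = 10/(232953*(46*(1/42140) + 45159*(1/44224))) = 10/(232953*(23/21070 + 45159/44224)) = 10/(232953*(476258641/465899840)) = (10/232953)*(465899840/476258641) = 665571200/15849411313839 ≈ 4.1993e-5)
1/(o - 26378) = 1/(665571200/15849411313839 - 26378) = 1/(-418075770970873942/15849411313839) = -15849411313839/418075770970873942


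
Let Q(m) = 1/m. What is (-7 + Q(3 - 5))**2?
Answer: 225/4 ≈ 56.250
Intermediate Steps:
(-7 + Q(3 - 5))**2 = (-7 + 1/(3 - 5))**2 = (-7 + 1/(-2))**2 = (-7 - 1/2)**2 = (-15/2)**2 = 225/4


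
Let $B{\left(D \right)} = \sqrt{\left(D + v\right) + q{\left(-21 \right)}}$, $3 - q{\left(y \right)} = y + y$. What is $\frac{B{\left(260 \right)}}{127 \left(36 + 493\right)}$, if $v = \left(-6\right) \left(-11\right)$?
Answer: $\frac{\sqrt{371}}{67183} \approx 0.0002867$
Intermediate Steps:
$q{\left(y \right)} = 3 - 2 y$ ($q{\left(y \right)} = 3 - \left(y + y\right) = 3 - 2 y$)
$v = 66$
$B{\left(D \right)} = \sqrt{111 + D}$ ($B{\left(D \right)} = \sqrt{\left(D + 66\right) + \left(3 - -42\right)} = \sqrt{\left(66 + D\right) + \left(3 + 42\right)} = \sqrt{\left(66 + D\right) + 45} = \sqrt{111 + D}$)
$\frac{B{\left(260 \right)}}{127 \left(36 + 493\right)} = \frac{\sqrt{111 + 260}}{127 \left(36 + 493\right)} = \frac{\sqrt{371}}{127 \cdot 529} = \frac{\sqrt{371}}{67183}$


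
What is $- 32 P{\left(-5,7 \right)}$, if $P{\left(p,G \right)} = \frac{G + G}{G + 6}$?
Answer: $- \frac{448}{13} \approx -34.462$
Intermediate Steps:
$P{\left(p,G \right)} = \frac{2 G}{6 + G}$
$- 32 P{\left(-5,7 \right)} = - 32 \cdot 2 \cdot 7 \frac{1}{6 + 7} = - 32 \cdot 2 \cdot 7 \cdot \frac{1}{13} = \left(-32\right) \frac{14}{13} = - \frac{448}{13}$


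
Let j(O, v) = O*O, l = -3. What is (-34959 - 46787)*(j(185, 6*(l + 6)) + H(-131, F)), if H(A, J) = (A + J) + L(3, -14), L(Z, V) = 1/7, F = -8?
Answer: -2786405834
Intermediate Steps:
L(Z, V) = ⅐
j(O, v) = O²
H(A, J) = ⅐ + A + J (H(A, J) = (A + J) + ⅐ = ⅐ + A + J)
(-34959 - 46787)*(j(185, 6*(l + 6)) + H(-131, F)) = (-34959 - 46787)*(185² + (⅐ - 131 - 8)) = -81746*(34225 - 972/7) = -81746*238603/7 = -2786405834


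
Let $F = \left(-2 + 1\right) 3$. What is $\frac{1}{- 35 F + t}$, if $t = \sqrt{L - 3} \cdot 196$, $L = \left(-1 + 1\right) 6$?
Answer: $\frac{5}{6013} - \frac{4 i \sqrt{3}}{2577} \approx 0.00083153 - 0.0026885 i$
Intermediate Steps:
$L = 0$ ($L = 0 \cdot 6 = 0$)
$F = -3$ ($F = \left(-1\right) 3 = -3$)
$t = 196 i \sqrt{3}$ ($t = \sqrt{0 - 3} \cdot 196 = \sqrt{-3} \cdot 196 = i \sqrt{3} \cdot 196 = 196 i \sqrt{3} \approx 339.48 i$)
$\frac{1}{- 35 F + t} = \frac{1}{\left(-35\right) \left(-3\right) + 196 i \sqrt{3}} = \frac{1}{105 + 196 i \sqrt{3}}$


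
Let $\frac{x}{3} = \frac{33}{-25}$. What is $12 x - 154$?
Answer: $- \frac{5038}{25} \approx -201.52$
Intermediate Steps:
$x = - \frac{99}{25}$ ($x = 3 \frac{33}{-25} = 3 \cdot 33 \left(- \frac{1}{25}\right) = 3 \left(- \frac{33}{25}\right) = - \frac{99}{25} \approx -3.96$)
$12 x - 154 = 12 \left(- \frac{99}{25}\right) - 154 = - \frac{1188}{25} - 154 = - \frac{5038}{25}$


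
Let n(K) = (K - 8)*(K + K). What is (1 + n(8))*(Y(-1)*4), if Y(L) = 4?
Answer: 16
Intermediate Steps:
n(K) = 2*K*(-8 + K) (n(K) = (-8 + K)*(2*K) = 2*K*(-8 + K))
(1 + n(8))*(Y(-1)*4) = (1 + 2*8*(-8 + 8))*(4*4) = (1 + 2*8*0)*16 = (1 + 0)*16 = 1*16 = 16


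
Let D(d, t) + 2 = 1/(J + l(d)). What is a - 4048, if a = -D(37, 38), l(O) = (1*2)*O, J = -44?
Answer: -121381/30 ≈ -4046.0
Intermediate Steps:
l(O) = 2*O
D(d, t) = -2 + 1/(-44 + 2*d)
a = 59/30 (a = -(89 - 4*37)/(2*(-22 + 37)) = -(89 - 148)/(2*15) = -(-59)/(2*15) = -1*(-59/30) = 59/30 ≈ 1.9667)
a - 4048 = 59/30 - 4048 = -121381/30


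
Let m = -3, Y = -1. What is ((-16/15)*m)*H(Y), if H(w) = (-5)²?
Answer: 80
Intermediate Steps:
H(w) = 25
((-16/15)*m)*H(Y) = (-16/15*(-3))*25 = (-16*1/15*(-3))*25 = -16/15*(-3)*25 = (16/5)*25 = 80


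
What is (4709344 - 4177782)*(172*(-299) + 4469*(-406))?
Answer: -991810705204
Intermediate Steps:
(4709344 - 4177782)*(172*(-299) + 4469*(-406)) = 531562*(-51428 - 1814414) = 531562*(-1865842) = -991810705204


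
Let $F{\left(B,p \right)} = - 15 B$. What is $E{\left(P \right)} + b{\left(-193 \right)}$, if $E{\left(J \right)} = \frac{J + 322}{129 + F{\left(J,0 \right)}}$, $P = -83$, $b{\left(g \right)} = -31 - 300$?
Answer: $- \frac{454555}{1374} \approx -330.83$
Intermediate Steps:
$b{\left(g \right)} = -331$ ($b{\left(g \right)} = -31 - 300 = -331$)
$E{\left(J \right)} = \frac{322 + J}{129 - 15 J}$ ($E{\left(J \right)} = \frac{J + 322}{129 - 15 J} = \frac{322 + J}{129 - 15 J}$)
$E{\left(P \right)} + b{\left(-193 \right)} = \frac{-322 - -83}{3 \left(-43 + 5 \left(-83\right)\right)} - 331 = \frac{-322 + 83}{3 \left(-43 - 415\right)} - 331 = \frac{1}{3} \frac{1}{-458} \left(-239\right) - 331 = \frac{1}{3} \left(- \frac{1}{458}\right) \left(-239\right) - 331 = \frac{239}{1374} - 331 = - \frac{454555}{1374}$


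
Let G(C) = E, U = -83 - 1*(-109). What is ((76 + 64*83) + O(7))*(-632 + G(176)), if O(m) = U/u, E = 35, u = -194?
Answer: -312005931/97 ≈ -3.2166e+6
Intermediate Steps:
U = 26 (U = -83 + 109 = 26)
G(C) = 35
O(m) = -13/97 (O(m) = 26/(-194) = 26*(-1/194) = -13/97)
((76 + 64*83) + O(7))*(-632 + G(176)) = ((76 + 64*83) - 13/97)*(-632 + 35) = ((76 + 5312) - 13/97)*(-597) = (5388 - 13/97)*(-597) = (522623/97)*(-597) = -312005931/97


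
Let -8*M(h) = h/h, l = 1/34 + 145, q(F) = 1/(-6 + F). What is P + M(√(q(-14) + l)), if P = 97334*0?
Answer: -⅛ ≈ -0.12500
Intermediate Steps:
l = 4931/34 (l = 1/34 + 145 = 4931/34 ≈ 145.03)
P = 0
M(h) = -⅛ (M(h) = -h/(8*h) = -⅛*1 = -⅛)
P + M(√(q(-14) + l)) = 0 - ⅛ = -⅛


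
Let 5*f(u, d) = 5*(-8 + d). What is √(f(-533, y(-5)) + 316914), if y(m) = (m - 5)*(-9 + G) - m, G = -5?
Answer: √317051 ≈ 563.07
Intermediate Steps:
y(m) = 70 - 15*m (y(m) = (m - 5)*(-9 - 5) - m = (-5 + m)*(-14) - m = (70 - 14*m) - m = 70 - 15*m)
f(u, d) = -8 + d (f(u, d) = (5*(-8 + d))/5 = (-40 + 5*d)/5 = -8 + d)
√(f(-533, y(-5)) + 316914) = √((-8 + (70 - 15*(-5))) + 316914) = √((-8 + (70 + 75)) + 316914) = √((-8 + 145) + 316914) = √(137 + 316914) = √317051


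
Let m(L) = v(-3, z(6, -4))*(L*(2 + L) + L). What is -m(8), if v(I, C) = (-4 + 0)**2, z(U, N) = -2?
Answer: -1408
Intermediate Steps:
v(I, C) = 16 (v(I, C) = (-4)**2 = 16)
m(L) = 16*L + 16*L*(2 + L) (m(L) = 16*(L*(2 + L) + L) = 16*(L + L*(2 + L)) = 16*L + 16*L*(2 + L))
-m(8) = -16*8*(3 + 8) = -16*8*11 = -1*1408 = -1408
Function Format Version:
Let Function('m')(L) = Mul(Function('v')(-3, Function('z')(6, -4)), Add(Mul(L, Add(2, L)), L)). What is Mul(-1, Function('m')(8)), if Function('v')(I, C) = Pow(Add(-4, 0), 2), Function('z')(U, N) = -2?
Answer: -1408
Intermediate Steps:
Function('v')(I, C) = 16 (Function('v')(I, C) = Pow(-4, 2) = 16)
Function('m')(L) = Add(Mul(16, L), Mul(16, L, Add(2, L))) (Function('m')(L) = Mul(16, Add(Mul(L, Add(2, L)), L)) = Mul(16, Add(L, Mul(L, Add(2, L)))) = Add(Mul(16, L), Mul(16, L, Add(2, L))))
Mul(-1, Function('m')(8)) = Mul(-1, Mul(16, 8, Add(3, 8))) = Mul(-1, Mul(16, 8, 11)) = Mul(-1, 1408) = -1408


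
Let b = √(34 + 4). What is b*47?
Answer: 47*√38 ≈ 289.73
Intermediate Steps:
b = √38 ≈ 6.1644
b*47 = √38*47 = 47*√38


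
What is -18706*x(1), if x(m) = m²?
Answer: -18706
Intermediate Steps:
-18706*x(1) = -18706*1² = -18706*1 = -18706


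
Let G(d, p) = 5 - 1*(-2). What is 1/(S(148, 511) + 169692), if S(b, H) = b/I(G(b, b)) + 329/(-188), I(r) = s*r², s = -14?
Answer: 1372/232814727 ≈ 5.8931e-6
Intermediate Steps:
G(d, p) = 7 (G(d, p) = 5 + 2 = 7)
I(r) = -14*r²
S(b, H) = -7/4 - b/686 (S(b, H) = b/((-14*7²)) + 329/(-188) = b/((-14*49)) + 329*(-1/188) = b/(-686) - 7/4 = b*(-1/686) - 7/4 = -b/686 - 7/4 = -7/4 - b/686)
1/(S(148, 511) + 169692) = 1/((-7/4 - 1/686*148) + 169692) = 1/((-7/4 - 74/343) + 169692) = 1/(-2697/1372 + 169692) = 1/(232814727/1372) = 1372/232814727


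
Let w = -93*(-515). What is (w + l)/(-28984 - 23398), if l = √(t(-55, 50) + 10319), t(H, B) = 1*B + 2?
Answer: -47895/52382 - √10371/52382 ≈ -0.91628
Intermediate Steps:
w = 47895
t(H, B) = 2 + B (t(H, B) = B + 2 = 2 + B)
l = √10371 (l = √((2 + 50) + 10319) = √(52 + 10319) = √10371 ≈ 101.84)
(w + l)/(-28984 - 23398) = (47895 + √10371)/(-28984 - 23398) = (47895 + √10371)/(-52382) = (47895 + √10371)*(-1/52382) = -47895/52382 - √10371/52382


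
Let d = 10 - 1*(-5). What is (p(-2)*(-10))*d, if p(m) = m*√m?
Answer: 300*I*√2 ≈ 424.26*I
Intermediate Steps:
d = 15 (d = 10 + 5 = 15)
p(m) = m^(3/2)
(p(-2)*(-10))*d = ((-2)^(3/2)*(-10))*15 = (-2*I*√2*(-10))*15 = (20*I*√2)*15 = 300*I*√2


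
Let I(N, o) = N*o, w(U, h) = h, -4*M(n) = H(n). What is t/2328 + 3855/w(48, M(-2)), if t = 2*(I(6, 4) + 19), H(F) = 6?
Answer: -2991437/1164 ≈ -2570.0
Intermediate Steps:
M(n) = -3/2 (M(n) = -¼*6 = -3/2)
t = 86 (t = 2*(6*4 + 19) = 2*(24 + 19) = 2*43 = 86)
t/2328 + 3855/w(48, M(-2)) = 86/2328 + 3855/(-3/2) = 86*(1/2328) + 3855*(-⅔) = 43/1164 - 2570 = -2991437/1164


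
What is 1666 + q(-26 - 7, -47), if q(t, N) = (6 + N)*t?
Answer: 3019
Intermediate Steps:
q(t, N) = t*(6 + N)
1666 + q(-26 - 7, -47) = 1666 + (-26 - 7)*(6 - 47) = 1666 - 33*(-41) = 1666 + 1353 = 3019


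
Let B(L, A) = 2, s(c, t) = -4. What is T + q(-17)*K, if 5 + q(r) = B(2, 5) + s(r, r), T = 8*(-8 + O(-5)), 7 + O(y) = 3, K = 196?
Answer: -1468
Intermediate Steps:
O(y) = -4 (O(y) = -7 + 3 = -4)
T = -96 (T = 8*(-8 - 4) = 8*(-12) = -96)
q(r) = -7 (q(r) = -5 + (2 - 4) = -5 - 2 = -7)
T + q(-17)*K = -96 - 7*196 = -96 - 1372 = -1468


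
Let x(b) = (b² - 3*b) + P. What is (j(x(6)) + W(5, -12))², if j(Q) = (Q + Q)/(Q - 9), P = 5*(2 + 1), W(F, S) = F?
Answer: 961/16 ≈ 60.063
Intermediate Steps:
P = 15 (P = 5*3 = 15)
x(b) = 15 + b² - 3*b (x(b) = (b² - 3*b) + 15 = 15 + b² - 3*b)
j(Q) = 2*Q/(-9 + Q) (j(Q) = (2*Q)/(-9 + Q) = 2*Q/(-9 + Q))
(j(x(6)) + W(5, -12))² = (2*(15 + 6² - 3*6)/(-9 + (15 + 6² - 3*6)) + 5)² = (2*(15 + 36 - 18)/(-9 + (15 + 36 - 18)) + 5)² = (2*33/(-9 + 33) + 5)² = (2*33/24 + 5)² = (2*33*(1/24) + 5)² = (11/4 + 5)² = (31/4)² = 961/16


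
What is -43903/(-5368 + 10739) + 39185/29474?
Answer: -1083534387/158304854 ≈ -6.8446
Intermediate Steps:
-43903/(-5368 + 10739) + 39185/29474 = -43903/5371 + 39185*(1/29474) = -43903*1/5371 + 39185/29474 = -43903/5371 + 39185/29474 = -1083534387/158304854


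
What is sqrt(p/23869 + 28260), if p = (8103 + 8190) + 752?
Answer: sqrt(16100952936965)/23869 ≈ 168.11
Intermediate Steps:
p = 17045 (p = 16293 + 752 = 17045)
sqrt(p/23869 + 28260) = sqrt(17045/23869 + 28260) = sqrt(674554985/23869) = sqrt(16100952936965)/23869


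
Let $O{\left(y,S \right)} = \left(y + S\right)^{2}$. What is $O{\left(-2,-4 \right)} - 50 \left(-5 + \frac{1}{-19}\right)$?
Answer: $\frac{5484}{19} \approx 288.63$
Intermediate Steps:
$O{\left(y,S \right)} = \left(S + y\right)^{2}$
$O{\left(-2,-4 \right)} - 50 \left(-5 + \frac{1}{-19}\right) = \left(-4 - 2\right)^{2} - 50 \left(-5 + \frac{1}{-19}\right) = \left(-6\right)^{2} - 50 \left(-5 - \frac{1}{19}\right) = 36 - - \frac{4800}{19} = 36 + \frac{4800}{19} = \frac{5484}{19}$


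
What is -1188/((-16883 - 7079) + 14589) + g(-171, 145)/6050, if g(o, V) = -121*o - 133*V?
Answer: 10182919/28353325 ≈ 0.35914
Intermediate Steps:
g(o, V) = -133*V - 121*o
-1188/((-16883 - 7079) + 14589) + g(-171, 145)/6050 = -1188/((-16883 - 7079) + 14589) + (-133*145 - 121*(-171))/6050 = -1188/(-23962 + 14589) + (-19285 + 20691)*(1/6050) = -1188/(-9373) + 1406*(1/6050) = -1188*(-1/9373) + 703/3025 = 1188/9373 + 703/3025 = 10182919/28353325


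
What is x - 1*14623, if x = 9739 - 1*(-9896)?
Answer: 5012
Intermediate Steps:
x = 19635 (x = 9739 + 9896 = 19635)
x - 1*14623 = 19635 - 1*14623 = 19635 - 14623 = 5012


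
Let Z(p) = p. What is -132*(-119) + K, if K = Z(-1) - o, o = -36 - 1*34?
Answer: 15777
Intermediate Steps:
o = -70 (o = -36 - 34 = -70)
K = 69 (K = -1 - 1*(-70) = -1 + 70 = 69)
-132*(-119) + K = -132*(-119) + 69 = 15708 + 69 = 15777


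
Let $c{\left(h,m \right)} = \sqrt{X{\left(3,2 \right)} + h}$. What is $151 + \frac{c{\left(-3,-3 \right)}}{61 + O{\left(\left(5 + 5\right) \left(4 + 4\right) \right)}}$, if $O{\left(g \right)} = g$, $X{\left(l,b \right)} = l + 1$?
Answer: $\frac{21292}{141} \approx 151.01$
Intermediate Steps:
$X{\left(l,b \right)} = 1 + l$
$c{\left(h,m \right)} = \sqrt{4 + h}$ ($c{\left(h,m \right)} = \sqrt{\left(1 + 3\right) + h} = \sqrt{4 + h}$)
$151 + \frac{c{\left(-3,-3 \right)}}{61 + O{\left(\left(5 + 5\right) \left(4 + 4\right) \right)}} = 151 + \frac{\sqrt{4 - 3}}{61 + \left(5 + 5\right) \left(4 + 4\right)} = 151 + \frac{\sqrt{1}}{61 + 10 \cdot 8} = 151 + \frac{1}{61 + 80} \cdot 1 = 151 + \frac{1}{141} \cdot 1 = 151 + \frac{1}{141} = \frac{21292}{141}$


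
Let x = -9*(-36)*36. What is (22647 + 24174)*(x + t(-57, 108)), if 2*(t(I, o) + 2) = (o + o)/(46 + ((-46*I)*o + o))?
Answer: 77352846934164/141665 ≈ 5.4603e+8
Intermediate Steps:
x = 11664 (x = 324*36 = 11664)
t(I, o) = -2 + o/(46 + o - 46*I*o) (t(I, o) = -2 + ((o + o)/(46 + ((-46*I)*o + o)))/2 = -2 + ((2*o)/(46 + (-46*I*o + o)))/2 = -2 + ((2*o)/(46 + (o - 46*I*o)))/2 = -2 + ((2*o)/(46 + o - 46*I*o))/2 = -2 + (2*o/(46 + o - 46*I*o))/2 = -2 + o/(46 + o - 46*I*o))
(22647 + 24174)*(x + t(-57, 108)) = (22647 + 24174)*(11664 + (-92 - 1*108 + 92*(-57)*108)/(46 + 108 - 46*(-57)*108)) = 46821*(11664 + (-92 - 108 - 566352)/(46 + 108 + 283176)) = 46821*(11664 - 566552/283330) = 46821*(11664 + (1/283330)*(-566552)) = 46821*(11664 - 283276/141665) = 46821*(1652097284/141665) = 77352846934164/141665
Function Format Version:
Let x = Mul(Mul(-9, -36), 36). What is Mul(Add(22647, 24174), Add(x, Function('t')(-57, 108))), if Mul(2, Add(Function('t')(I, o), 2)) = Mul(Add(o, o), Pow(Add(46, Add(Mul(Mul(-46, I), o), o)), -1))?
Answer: Rational(77352846934164, 141665) ≈ 5.4603e+8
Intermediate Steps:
x = 11664 (x = Mul(324, 36) = 11664)
Function('t')(I, o) = Add(-2, Mul(o, Pow(Add(46, o, Mul(-46, I, o)), -1))) (Function('t')(I, o) = Add(-2, Mul(Rational(1, 2), Mul(Add(o, o), Pow(Add(46, Add(Mul(Mul(-46, I), o), o)), -1)))) = Add(-2, Mul(Rational(1, 2), Mul(Mul(2, o), Pow(Add(46, Add(Mul(-46, I, o), o)), -1)))) = Add(-2, Mul(Rational(1, 2), Mul(Mul(2, o), Pow(Add(46, Add(o, Mul(-46, I, o))), -1)))) = Add(-2, Mul(Rational(1, 2), Mul(Mul(2, o), Pow(Add(46, o, Mul(-46, I, o)), -1)))) = Add(-2, Mul(Rational(1, 2), Mul(2, o, Pow(Add(46, o, Mul(-46, I, o)), -1)))) = Add(-2, Mul(o, Pow(Add(46, o, Mul(-46, I, o)), -1))))
Mul(Add(22647, 24174), Add(x, Function('t')(-57, 108))) = Mul(Add(22647, 24174), Add(11664, Mul(Pow(Add(46, 108, Mul(-46, -57, 108)), -1), Add(-92, Mul(-1, 108), Mul(92, -57, 108))))) = Mul(46821, Add(11664, Mul(Pow(Add(46, 108, 283176), -1), Add(-92, -108, -566352)))) = Mul(46821, Add(11664, Mul(Pow(283330, -1), -566552))) = Mul(46821, Add(11664, Mul(Rational(1, 283330), -566552))) = Mul(46821, Add(11664, Rational(-283276, 141665))) = Mul(46821, Rational(1652097284, 141665)) = Rational(77352846934164, 141665)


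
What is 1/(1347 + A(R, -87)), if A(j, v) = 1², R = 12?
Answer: 1/1348 ≈ 0.00074184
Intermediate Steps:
A(j, v) = 1
1/(1347 + A(R, -87)) = 1/(1347 + 1) = 1/1348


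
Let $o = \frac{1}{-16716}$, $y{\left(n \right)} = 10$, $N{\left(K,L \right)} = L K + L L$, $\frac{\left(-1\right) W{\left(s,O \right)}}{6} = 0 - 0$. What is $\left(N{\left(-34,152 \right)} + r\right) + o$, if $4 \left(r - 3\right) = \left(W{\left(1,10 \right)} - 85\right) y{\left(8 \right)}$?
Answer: $\frac{296316173}{16716} \approx 17727.0$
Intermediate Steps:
$W{\left(s,O \right)} = 0$ ($W{\left(s,O \right)} = - 6 \left(0 - 0\right) = - 6 \left(0 + 0\right) = \left(-6\right) 0 = 0$)
$N{\left(K,L \right)} = L^{2} + K L$ ($N{\left(K,L \right)} = K L + L^{2} = L^{2} + K L$)
$o = - \frac{1}{16716} \approx -5.9823 \cdot 10^{-5}$
$r = - \frac{419}{2}$ ($r = 3 + \frac{\left(0 - 85\right) 10}{4} = 3 + \frac{\left(-85\right) 10}{4} = 3 + \frac{1}{4} \left(-850\right) = 3 - \frac{425}{2} = - \frac{419}{2} \approx -209.5$)
$\left(N{\left(-34,152 \right)} + r\right) + o = \left(152 \left(-34 + 152\right) - \frac{419}{2}\right) - \frac{1}{16716} = \left(152 \cdot 118 - \frac{419}{2}\right) - \frac{1}{16716} = \left(17936 - \frac{419}{2}\right) - \frac{1}{16716} = \frac{35453}{2} - \frac{1}{16716} = \frac{296316173}{16716}$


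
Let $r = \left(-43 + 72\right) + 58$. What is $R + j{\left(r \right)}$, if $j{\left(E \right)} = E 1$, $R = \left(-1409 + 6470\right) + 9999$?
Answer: $15147$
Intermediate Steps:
$R = 15060$ ($R = 5061 + 9999 = 15060$)
$r = 87$ ($r = 29 + 58 = 87$)
$j{\left(E \right)} = E$
$R + j{\left(r \right)} = 15060 + 87 = 15147$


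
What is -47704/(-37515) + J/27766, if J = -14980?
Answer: 381287282/520820745 ≈ 0.73209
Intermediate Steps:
-47704/(-37515) + J/27766 = -47704/(-37515) - 14980/27766 = -47704*(-1/37515) - 14980*1/27766 = 47704/37515 - 7490/13883 = 381287282/520820745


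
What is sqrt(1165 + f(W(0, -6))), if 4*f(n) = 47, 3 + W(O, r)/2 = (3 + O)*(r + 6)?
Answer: 3*sqrt(523)/2 ≈ 34.304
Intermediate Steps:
W(O, r) = -6 + 2*(3 + O)*(6 + r) (W(O, r) = -6 + 2*((3 + O)*(r + 6)) = -6 + 2*((3 + O)*(6 + r)) = -6 + 2*(3 + O)*(6 + r))
f(n) = 47/4 (f(n) = (1/4)*47 = 47/4)
sqrt(1165 + f(W(0, -6))) = sqrt(1165 + 47/4) = sqrt(4707/4) = 3*sqrt(523)/2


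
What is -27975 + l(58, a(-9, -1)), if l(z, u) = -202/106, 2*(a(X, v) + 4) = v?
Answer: -1482776/53 ≈ -27977.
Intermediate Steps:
a(X, v) = -4 + v/2
l(z, u) = -101/53 (l(z, u) = -202*1/106 = -101/53)
-27975 + l(58, a(-9, -1)) = -27975 - 101/53 = -1482776/53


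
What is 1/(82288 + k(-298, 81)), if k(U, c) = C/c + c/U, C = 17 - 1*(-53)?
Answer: 24138/1986282043 ≈ 1.2152e-5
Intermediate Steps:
C = 70 (C = 17 + 53 = 70)
k(U, c) = 70/c + c/U
1/(82288 + k(-298, 81)) = 1/(82288 + (70/81 + 81/(-298))) = 1/(82288 + (70*(1/81) + 81*(-1/298))) = 1/(82288 + (70/81 - 81/298)) = 1/(82288 + 14299/24138) = 1/(1986282043/24138) = 24138/1986282043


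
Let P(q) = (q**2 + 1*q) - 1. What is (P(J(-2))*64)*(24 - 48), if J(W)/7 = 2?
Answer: -321024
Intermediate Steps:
J(W) = 14 (J(W) = 7*2 = 14)
P(q) = -1 + q + q**2 (P(q) = (q**2 + q) - 1 = (q + q**2) - 1 = -1 + q + q**2)
(P(J(-2))*64)*(24 - 48) = ((-1 + 14 + 14**2)*64)*(24 - 48) = ((-1 + 14 + 196)*64)*(-24) = (209*64)*(-24) = 13376*(-24) = -321024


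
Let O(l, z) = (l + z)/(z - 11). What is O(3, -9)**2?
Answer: 9/100 ≈ 0.090000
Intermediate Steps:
O(l, z) = (l + z)/(-11 + z)
O(3, -9)**2 = ((3 - 9)/(-11 - 9))**2 = (-6/(-20))**2 = (-1/20*(-6))**2 = (3/10)**2 = 9/100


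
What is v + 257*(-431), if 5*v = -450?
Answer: -110857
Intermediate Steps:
v = -90 (v = (⅕)*(-450) = -90)
v + 257*(-431) = -90 + 257*(-431) = -90 - 110767 = -110857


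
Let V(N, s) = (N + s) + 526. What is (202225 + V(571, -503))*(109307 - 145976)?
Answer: -7437169911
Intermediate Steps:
V(N, s) = 526 + N + s
(202225 + V(571, -503))*(109307 - 145976) = (202225 + (526 + 571 - 503))*(109307 - 145976) = (202225 + 594)*(-36669) = 202819*(-36669) = -7437169911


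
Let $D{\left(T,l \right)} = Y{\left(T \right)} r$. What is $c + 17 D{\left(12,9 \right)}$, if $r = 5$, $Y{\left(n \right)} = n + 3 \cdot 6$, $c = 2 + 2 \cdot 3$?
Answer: $2558$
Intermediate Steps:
$c = 8$ ($c = 2 + 6 = 8$)
$Y{\left(n \right)} = 18 + n$ ($Y{\left(n \right)} = n + 18 = 18 + n$)
$D{\left(T,l \right)} = 90 + 5 T$ ($D{\left(T,l \right)} = \left(18 + T\right) 5 = 90 + 5 T$)
$c + 17 D{\left(12,9 \right)} = 8 + 17 \left(90 + 5 \cdot 12\right) = 8 + 17 \left(90 + 60\right) = 8 + 17 \cdot 150 = 8 + 2550 = 2558$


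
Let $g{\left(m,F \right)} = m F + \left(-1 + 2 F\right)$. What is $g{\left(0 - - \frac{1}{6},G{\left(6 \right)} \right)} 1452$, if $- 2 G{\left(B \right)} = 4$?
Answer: $-7744$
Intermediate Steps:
$G{\left(B \right)} = -2$ ($G{\left(B \right)} = \left(- \frac{1}{2}\right) 4 = -2$)
$g{\left(m,F \right)} = -1 + 2 F + F m$ ($g{\left(m,F \right)} = F m + \left(-1 + 2 F\right) = -1 + 2 F + F m$)
$g{\left(0 - - \frac{1}{6},G{\left(6 \right)} \right)} 1452 = \left(-1 + 2 \left(-2\right) - 2 \left(0 - - \frac{1}{6}\right)\right) 1452 = \left(-1 - 4 - 2 \left(0 - \left(-1\right) \frac{1}{6}\right)\right) 1452 = \left(-1 - 4 - 2 \left(0 - - \frac{1}{6}\right)\right) 1452 = \left(-1 - 4 - 2 \left(0 + \frac{1}{6}\right)\right) 1452 = \left(-1 - 4 - \frac{1}{3}\right) 1452 = \left(- \frac{16}{3}\right) 1452 = -7744$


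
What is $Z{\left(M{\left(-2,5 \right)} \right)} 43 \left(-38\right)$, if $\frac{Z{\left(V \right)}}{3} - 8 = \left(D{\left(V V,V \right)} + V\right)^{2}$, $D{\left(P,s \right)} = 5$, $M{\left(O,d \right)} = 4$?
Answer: $-436278$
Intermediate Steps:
$Z{\left(V \right)} = 24 + 3 \left(5 + V\right)^{2}$
$Z{\left(M{\left(-2,5 \right)} \right)} 43 \left(-38\right) = \left(24 + 3 \left(5 + 4\right)^{2}\right) 43 \left(-38\right) = \left(24 + 3 \cdot 9^{2}\right) 43 \left(-38\right) = \left(24 + 3 \cdot 81\right) 43 \left(-38\right) = \left(24 + 243\right) 43 \left(-38\right) = 267 \cdot 43 \left(-38\right) = 11481 \left(-38\right) = -436278$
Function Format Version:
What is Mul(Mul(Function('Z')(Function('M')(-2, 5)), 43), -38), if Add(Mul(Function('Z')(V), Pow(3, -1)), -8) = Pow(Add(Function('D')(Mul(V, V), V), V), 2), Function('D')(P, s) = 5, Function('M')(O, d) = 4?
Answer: -436278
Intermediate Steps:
Function('Z')(V) = Add(24, Mul(3, Pow(Add(5, V), 2)))
Mul(Mul(Function('Z')(Function('M')(-2, 5)), 43), -38) = Mul(Mul(Add(24, Mul(3, Pow(Add(5, 4), 2))), 43), -38) = Mul(Mul(Add(24, Mul(3, Pow(9, 2))), 43), -38) = Mul(Mul(Add(24, Mul(3, 81)), 43), -38) = Mul(Mul(Add(24, 243), 43), -38) = Mul(Mul(267, 43), -38) = Mul(11481, -38) = -436278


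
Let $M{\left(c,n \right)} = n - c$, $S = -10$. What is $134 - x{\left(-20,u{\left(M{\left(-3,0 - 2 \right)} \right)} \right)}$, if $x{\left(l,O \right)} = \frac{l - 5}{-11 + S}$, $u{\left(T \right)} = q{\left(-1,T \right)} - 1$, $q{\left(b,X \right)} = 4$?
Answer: $\frac{2789}{21} \approx 132.81$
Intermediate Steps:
$u{\left(T \right)} = 3$ ($u{\left(T \right)} = 4 - 1 = 3$)
$x{\left(l,O \right)} = \frac{5}{21} - \frac{l}{21}$ ($x{\left(l,O \right)} = \frac{l - 5}{-11 - 10} = \frac{-5 + l}{-21} = \left(-5 + l\right) \left(- \frac{1}{21}\right) = \frac{5}{21} - \frac{l}{21}$)
$134 - x{\left(-20,u{\left(M{\left(-3,0 - 2 \right)} \right)} \right)} = 134 - \left(\frac{5}{21} - - \frac{20}{21}\right) = 134 - \left(\frac{5}{21} + \frac{20}{21}\right) = 134 - \frac{25}{21} = \frac{2789}{21}$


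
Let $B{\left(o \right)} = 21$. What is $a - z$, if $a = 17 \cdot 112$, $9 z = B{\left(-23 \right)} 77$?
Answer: $\frac{5173}{3} \approx 1724.3$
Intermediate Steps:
$z = \frac{539}{3}$ ($z = \frac{21 \cdot 77}{9} = \frac{1}{9} \cdot 1617 = \frac{539}{3} \approx 179.67$)
$a = 1904$
$a - z = 1904 - \frac{539}{3} = \frac{5173}{3}$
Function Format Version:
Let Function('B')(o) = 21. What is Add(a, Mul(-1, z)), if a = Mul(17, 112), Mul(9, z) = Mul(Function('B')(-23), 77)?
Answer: Rational(5173, 3) ≈ 1724.3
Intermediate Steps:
z = Rational(539, 3) (z = Mul(Rational(1, 9), Mul(21, 77)) = Mul(Rational(1, 9), 1617) = Rational(539, 3) ≈ 179.67)
a = 1904
Add(a, Mul(-1, z)) = Add(1904, Mul(-1, Rational(539, 3))) = Add(1904, Rational(-539, 3)) = Rational(5173, 3)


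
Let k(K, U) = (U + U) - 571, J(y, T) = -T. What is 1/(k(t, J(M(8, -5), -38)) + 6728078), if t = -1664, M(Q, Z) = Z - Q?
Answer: 1/6727583 ≈ 1.4864e-7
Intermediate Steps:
k(K, U) = -571 + 2*U (k(K, U) = 2*U - 571 = -571 + 2*U)
1/(k(t, J(M(8, -5), -38)) + 6728078) = 1/((-571 + 2*(-1*(-38))) + 6728078) = 1/((-571 + 2*38) + 6728078) = 1/((-571 + 76) + 6728078) = 1/(-495 + 6728078) = 1/6727583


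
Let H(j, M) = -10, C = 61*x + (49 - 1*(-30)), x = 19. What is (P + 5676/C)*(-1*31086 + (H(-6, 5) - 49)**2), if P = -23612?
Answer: 403391588950/619 ≈ 6.5168e+8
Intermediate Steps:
C = 1238 (C = 61*19 + (49 - 1*(-30)) = 1159 + (49 + 30) = 1159 + 79 = 1238)
(P + 5676/C)*(-1*31086 + (H(-6, 5) - 49)**2) = (-23612 + 5676/1238)*(-1*31086 + (-10 - 49)**2) = (-23612 + 5676*(1/1238))*(-31086 + (-59)**2) = (-23612 + 2838/619)*(-31086 + 3481) = -14612990/619*(-27605) = 403391588950/619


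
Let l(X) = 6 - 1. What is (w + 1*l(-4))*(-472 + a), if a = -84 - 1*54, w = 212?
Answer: -132370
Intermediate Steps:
l(X) = 5
a = -138 (a = -84 - 54 = -138)
(w + 1*l(-4))*(-472 + a) = (212 + 1*5)*(-472 - 138) = (212 + 5)*(-610) = 217*(-610) = -132370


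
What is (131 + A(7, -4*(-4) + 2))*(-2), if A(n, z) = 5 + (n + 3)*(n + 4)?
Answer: -492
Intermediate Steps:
A(n, z) = 5 + (3 + n)*(4 + n)
(131 + A(7, -4*(-4) + 2))*(-2) = (131 + (17 + 7**2 + 7*7))*(-2) = (131 + (17 + 49 + 49))*(-2) = (131 + 115)*(-2) = 246*(-2) = -492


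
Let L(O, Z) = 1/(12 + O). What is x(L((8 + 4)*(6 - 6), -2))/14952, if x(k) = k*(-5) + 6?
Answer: 67/179424 ≈ 0.00037342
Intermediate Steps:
x(k) = 6 - 5*k (x(k) = -5*k + 6 = 6 - 5*k)
x(L((8 + 4)*(6 - 6), -2))/14952 = (6 - 5/(12 + (8 + 4)*(6 - 6)))/14952 = (6 - 5/(12 + 12*0))*(1/14952) = (6 - 5/(12 + 0))*(1/14952) = (6 - 5/12)*(1/14952) = (67/12)*(1/14952) = 67/179424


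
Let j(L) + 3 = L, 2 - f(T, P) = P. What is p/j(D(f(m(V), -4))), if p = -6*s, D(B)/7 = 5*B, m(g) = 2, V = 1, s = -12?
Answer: 8/23 ≈ 0.34783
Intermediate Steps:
f(T, P) = 2 - P
D(B) = 35*B (D(B) = 7*(5*B) = 35*B)
j(L) = -3 + L
p = 72 (p = -6*(-12) = 72)
p/j(D(f(m(V), -4))) = 72/(-3 + 35*(2 - 1*(-4))) = 72/(-3 + 35*(2 + 4)) = 72/(-3 + 35*6) = 72/(-3 + 210) = 72/207 = (1/207)*72 = 8/23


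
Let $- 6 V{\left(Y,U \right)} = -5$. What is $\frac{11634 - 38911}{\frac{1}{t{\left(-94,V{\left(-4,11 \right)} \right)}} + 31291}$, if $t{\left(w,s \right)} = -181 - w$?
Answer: $- \frac{2373099}{2722316} \approx -0.87172$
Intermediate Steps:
$V{\left(Y,U \right)} = \frac{5}{6}$ ($V{\left(Y,U \right)} = \left(- \frac{1}{6}\right) \left(-5\right) = \frac{5}{6}$)
$\frac{11634 - 38911}{\frac{1}{t{\left(-94,V{\left(-4,11 \right)} \right)}} + 31291} = \frac{11634 - 38911}{\frac{1}{-181 - -94} + 31291} = - \frac{27277}{\frac{1}{-181 + 94} + 31291} = - \frac{27277}{\frac{1}{-87} + 31291} = - \frac{27277}{- \frac{1}{87} + 31291} = - \frac{27277}{\frac{2722316}{87}} = \left(-27277\right) \frac{87}{2722316} = - \frac{2373099}{2722316}$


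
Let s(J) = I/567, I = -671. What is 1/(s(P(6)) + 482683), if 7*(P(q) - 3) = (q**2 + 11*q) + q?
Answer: 567/273680590 ≈ 2.0718e-6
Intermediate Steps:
P(q) = 3 + q**2/7 + 12*q/7 (P(q) = 3 + ((q**2 + 11*q) + q)/7 = 3 + (q**2 + 12*q)/7 = 3 + (q**2/7 + 12*q/7) = 3 + q**2/7 + 12*q/7)
s(J) = -671/567
1/(s(P(6)) + 482683) = 1/(-671/567 + 482683) = 1/(273680590/567) = 567/273680590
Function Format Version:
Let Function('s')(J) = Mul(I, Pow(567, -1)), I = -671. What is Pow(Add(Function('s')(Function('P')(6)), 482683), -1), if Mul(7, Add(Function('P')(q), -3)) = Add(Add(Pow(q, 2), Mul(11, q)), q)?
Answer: Rational(567, 273680590) ≈ 2.0718e-6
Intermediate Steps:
Function('P')(q) = Add(3, Mul(Rational(1, 7), Pow(q, 2)), Mul(Rational(12, 7), q)) (Function('P')(q) = Add(3, Mul(Rational(1, 7), Add(Add(Pow(q, 2), Mul(11, q)), q))) = Add(3, Mul(Rational(1, 7), Add(Pow(q, 2), Mul(12, q)))) = Add(3, Add(Mul(Rational(1, 7), Pow(q, 2)), Mul(Rational(12, 7), q))) = Add(3, Mul(Rational(1, 7), Pow(q, 2)), Mul(Rational(12, 7), q)))
Function('s')(J) = Rational(-671, 567) (Function('s')(J) = Mul(-671, Pow(567, -1)) = Mul(-671, Rational(1, 567)) = Rational(-671, 567))
Pow(Add(Function('s')(Function('P')(6)), 482683), -1) = Pow(Add(Rational(-671, 567), 482683), -1) = Pow(Rational(273680590, 567), -1) = Rational(567, 273680590)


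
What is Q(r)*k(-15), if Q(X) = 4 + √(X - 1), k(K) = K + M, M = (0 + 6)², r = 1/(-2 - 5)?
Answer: 84 + 6*I*√14 ≈ 84.0 + 22.45*I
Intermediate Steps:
r = -⅐ (r = 1/(-7) = -⅐ ≈ -0.14286)
M = 36 (M = 6² = 36)
k(K) = 36 + K (k(K) = K + 36 = 36 + K)
Q(X) = 4 + √(-1 + X)
Q(r)*k(-15) = (4 + √(-1 - ⅐))*(36 - 15) = (4 + √(-8/7))*21 = (4 + 2*I*√14/7)*21 = 84 + 6*I*√14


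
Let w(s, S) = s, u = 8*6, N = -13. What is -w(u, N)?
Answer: -48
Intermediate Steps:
u = 48
-w(u, N) = -1*48 = -48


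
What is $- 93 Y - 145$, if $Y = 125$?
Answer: $-11770$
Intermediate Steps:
$- 93 Y - 145 = \left(-93\right) 125 - 145 = -11625 - 145 = -11770$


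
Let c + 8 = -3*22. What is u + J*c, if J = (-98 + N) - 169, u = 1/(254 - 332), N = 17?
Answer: 1442999/78 ≈ 18500.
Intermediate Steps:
u = -1/78 (u = 1/(-78) = -1/78 ≈ -0.012821)
J = -250 (J = (-98 + 17) - 169 = -81 - 169 = -250)
c = -74 (c = -8 - 3*22 = -8 - 66 = -74)
u + J*c = -1/78 - 250*(-74) = -1/78 + 18500 = 1442999/78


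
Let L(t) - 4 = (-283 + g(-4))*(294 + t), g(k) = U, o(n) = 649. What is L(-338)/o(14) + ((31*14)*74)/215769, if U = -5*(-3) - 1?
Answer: 2575548244/140034081 ≈ 18.392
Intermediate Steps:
U = 14 (U = 15 - 1 = 14)
g(k) = 14
L(t) = -79082 - 269*t (L(t) = 4 + (-283 + 14)*(294 + t) = 4 - 269*(294 + t) = 4 + (-79086 - 269*t) = -79082 - 269*t)
L(-338)/o(14) + ((31*14)*74)/215769 = (-79082 - 269*(-338))/649 + ((31*14)*74)/215769 = (-79082 + 90922)*(1/649) + (434*74)*(1/215769) = 11840*(1/649) + 32116*(1/215769) = 11840/649 + 32116/215769 = 2575548244/140034081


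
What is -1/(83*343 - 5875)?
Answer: -1/22594 ≈ -4.4260e-5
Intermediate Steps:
-1/(83*343 - 5875) = -1/(28469 - 5875) = -1/22594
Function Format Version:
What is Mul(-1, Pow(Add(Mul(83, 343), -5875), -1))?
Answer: Rational(-1, 22594) ≈ -4.4260e-5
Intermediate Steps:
Mul(-1, Pow(Add(Mul(83, 343), -5875), -1)) = Mul(-1, Pow(Add(28469, -5875), -1)) = Mul(-1, Pow(22594, -1)) = Mul(-1, Rational(1, 22594)) = Rational(-1, 22594)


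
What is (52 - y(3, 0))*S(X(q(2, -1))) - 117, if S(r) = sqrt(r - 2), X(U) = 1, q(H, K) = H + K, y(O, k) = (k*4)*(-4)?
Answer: -117 + 52*I ≈ -117.0 + 52.0*I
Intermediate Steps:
y(O, k) = -16*k (y(O, k) = (4*k)*(-4) = -16*k)
S(r) = sqrt(-2 + r)
(52 - y(3, 0))*S(X(q(2, -1))) - 117 = (52 - (-16)*0)*sqrt(-2 + 1) - 117 = (52 - 1*0)*sqrt(-1) - 117 = (52 + 0)*I - 117 = 52*I - 117 = -117 + 52*I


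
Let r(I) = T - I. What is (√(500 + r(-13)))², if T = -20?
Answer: 493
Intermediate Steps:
r(I) = -20 - I
(√(500 + r(-13)))² = (√(500 + (-20 - 1*(-13))))² = (√(500 + (-20 + 13)))² = (√(500 - 7))² = (√493)² = 493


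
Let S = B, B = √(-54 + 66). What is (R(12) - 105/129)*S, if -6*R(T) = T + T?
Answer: -414*√3/43 ≈ -16.676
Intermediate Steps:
R(T) = -T/3 (R(T) = -(T + T)/6 = -T/3)
B = 2*√3 (B = √12 = 2*√3 ≈ 3.4641)
S = 2*√3 ≈ 3.4641
(R(12) - 105/129)*S = (-⅓*12 - 105/129)*(2*√3) = (-4 - 105*1/129)*(2*√3) = (-4 - 35/43)*(2*√3) = -414*√3/43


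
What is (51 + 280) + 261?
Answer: 592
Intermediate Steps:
(51 + 280) + 261 = 331 + 261 = 592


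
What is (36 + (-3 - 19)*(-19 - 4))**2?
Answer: 293764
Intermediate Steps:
(36 + (-3 - 19)*(-19 - 4))**2 = (36 - 22*(-23))**2 = (36 + 506)**2 = 542**2 = 293764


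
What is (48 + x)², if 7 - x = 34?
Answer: 441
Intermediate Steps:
x = -27 (x = 7 - 1*34 = 7 - 34 = -27)
(48 + x)² = (48 - 27)² = 21² = 441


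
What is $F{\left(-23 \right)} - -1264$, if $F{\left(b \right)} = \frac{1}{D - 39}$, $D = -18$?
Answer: $\frac{72047}{57} \approx 1264.0$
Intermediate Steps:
$F{\left(b \right)} = - \frac{1}{57}$ ($F{\left(b \right)} = \frac{1}{-18 - 39} = \frac{1}{-57} = - \frac{1}{57}$)
$F{\left(-23 \right)} - -1264 = - \frac{1}{57} - -1264 = - \frac{1}{57} + 1264 = \frac{72047}{57}$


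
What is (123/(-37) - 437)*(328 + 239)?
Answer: -9237564/37 ≈ -2.4966e+5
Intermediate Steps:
(123/(-37) - 437)*(328 + 239) = (123*(-1/37) - 437)*567 = (-123/37 - 437)*567 = -16292/37*567 = -9237564/37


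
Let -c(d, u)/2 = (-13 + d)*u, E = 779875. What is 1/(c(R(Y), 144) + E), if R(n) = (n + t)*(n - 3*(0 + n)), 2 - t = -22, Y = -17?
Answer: 1/715075 ≈ 1.3985e-6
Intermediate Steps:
t = 24 (t = 2 - 1*(-22) = 2 + 22 = 24)
R(n) = -2*n*(24 + n) (R(n) = (n + 24)*(n - 3*(0 + n)) = (24 + n)*(n - 3*n) = (24 + n)*(-2*n) = -2*n*(24 + n))
c(d, u) = -2*u*(-13 + d) (c(d, u) = -2*(-13 + d)*u = -2*u*(-13 + d))
1/(c(R(Y), 144) + E) = 1/(2*144*(13 - (-2)*(-17)*(24 - 17)) + 779875) = 1/(2*144*(13 - (-2)*(-17)*7) + 779875) = 1/(2*144*(13 - 1*238) + 779875) = 1/(2*144*(13 - 238) + 779875) = 1/(2*144*(-225) + 779875) = 1/(-64800 + 779875) = 1/715075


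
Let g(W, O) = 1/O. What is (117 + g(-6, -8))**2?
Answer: 874225/64 ≈ 13660.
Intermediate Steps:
(117 + g(-6, -8))**2 = (117 + 1/(-8))**2 = (117 - 1/8)**2 = (935/8)**2 = 874225/64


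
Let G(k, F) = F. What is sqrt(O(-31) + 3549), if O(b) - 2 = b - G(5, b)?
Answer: sqrt(3551) ≈ 59.590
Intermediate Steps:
O(b) = 2 (O(b) = 2 + (b - b) = 2 + 0 = 2)
sqrt(O(-31) + 3549) = sqrt(2 + 3549) = sqrt(3551)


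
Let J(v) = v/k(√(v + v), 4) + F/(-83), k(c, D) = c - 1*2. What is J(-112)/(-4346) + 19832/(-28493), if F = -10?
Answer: -203956480453/292921232259 - 56*I*√14/123861 ≈ -0.69628 - 0.0016917*I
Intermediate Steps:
k(c, D) = -2 + c (k(c, D) = c - 2 = -2 + c)
J(v) = 10/83 + v/(-2 + √2*√v) (J(v) = v/(-2 + √(v + v)) - 10/(-83) = v/(-2 + √(2*v)) - 10*(-1/83) = v/(-2 + √2*√v) + 10/83 = 10/83 + v/(-2 + √2*√v))
J(-112)/(-4346) + 19832/(-28493) = (10/83 - 112/(-2 + √2*√(-112)))/(-4346) + 19832/(-28493) = (10/83 - 112/(-2 + √2*(4*I*√7)))*(-1/4346) + 19832*(-1/28493) = (10/83 - 112/(-2 + 4*I*√14))*(-1/4346) - 19832/28493 = (-5/180359 + 56/(2173*(-2 + 4*I*√14))) - 19832/28493 = -3577022153/5138968987 + 56/(2173*(-2 + 4*I*√14))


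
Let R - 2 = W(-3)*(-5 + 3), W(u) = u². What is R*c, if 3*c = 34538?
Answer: -552608/3 ≈ -1.8420e+5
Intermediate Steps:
c = 34538/3 (c = (⅓)*34538 = 34538/3 ≈ 11513.)
R = -16 (R = 2 + (-3)²*(-5 + 3) = 2 + 9*(-2) = 2 - 18 = -16)
R*c = -16*34538/3 = -552608/3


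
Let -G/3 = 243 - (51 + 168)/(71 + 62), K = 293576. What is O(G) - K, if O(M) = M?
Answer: -39141908/133 ≈ -2.9430e+5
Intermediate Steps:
G = -96300/133 (G = -3*(243 - (51 + 168)/(71 + 62)) = -3*(243 - 219/133) = -3*32100/133 = -96300/133 ≈ -724.06)
O(G) - K = -96300/133 - 1*293576 = -96300/133 - 293576 = -39141908/133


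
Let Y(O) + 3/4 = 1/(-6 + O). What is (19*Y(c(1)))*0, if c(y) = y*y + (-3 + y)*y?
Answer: 0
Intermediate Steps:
c(y) = y**2 + y*(-3 + y)
Y(O) = -3/4 + 1/(-6 + O)
(19*Y(c(1)))*0 = (19*((22 - 3*(-3 + 2*1))/(4*(-6 + 1*(-3 + 2*1)))))*0 = (19*((22 - 3*(-3 + 2))/(4*(-6 + 1*(-3 + 2)))))*0 = (19*((22 - 3*(-1))/(4*(-6 + 1*(-1)))))*0 = (19*((22 - 3*(-1))/(4*(-6 - 1))))*0 = (19*((1/4)*(22 + 3)/(-7)))*0 = (19*((1/4)*(-1/7)*25))*0 = (19*(-25/28))*0 = -475/28*0 = 0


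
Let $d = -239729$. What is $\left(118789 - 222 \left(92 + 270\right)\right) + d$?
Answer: $-201304$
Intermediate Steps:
$\left(118789 - 222 \left(92 + 270\right)\right) + d = \left(118789 - 222 \left(92 + 270\right)\right) - 239729 = \left(118789 - 80364\right) - 239729 = 38425 - 239729 = -201304$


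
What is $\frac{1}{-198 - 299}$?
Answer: $- \frac{1}{497} \approx -0.0020121$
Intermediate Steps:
$\frac{1}{-198 - 299} = \frac{1}{-497} = - \frac{1}{497}$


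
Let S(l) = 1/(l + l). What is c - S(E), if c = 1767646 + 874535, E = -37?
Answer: 195521395/74 ≈ 2.6422e+6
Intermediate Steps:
S(l) = 1/(2*l)
c = 2642181
c - S(E) = 2642181 - 1/(2*(-37)) = 2642181 - (-1)/(2*37) = 2642181 - 1*(-1/74) = 2642181 + 1/74 = 195521395/74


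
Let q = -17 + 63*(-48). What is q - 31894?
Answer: -34935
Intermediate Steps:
q = -3041 (q = -17 - 3024 = -3041)
q - 31894 = -3041 - 31894 = -34935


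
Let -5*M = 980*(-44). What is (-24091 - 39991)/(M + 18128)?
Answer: -32041/13376 ≈ -2.3954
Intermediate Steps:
M = 8624 (M = -196*(-44) = -⅕*(-43120) = 8624)
(-24091 - 39991)/(M + 18128) = (-24091 - 39991)/(8624 + 18128) = -64082/26752 = -64082*1/26752 = -32041/13376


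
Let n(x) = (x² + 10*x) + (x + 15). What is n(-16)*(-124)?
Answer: -11780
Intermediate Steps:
n(x) = 15 + x² + 11*x (n(x) = (x² + 10*x) + (15 + x) = 15 + x² + 11*x)
n(-16)*(-124) = (15 + (-16)² + 11*(-16))*(-124) = (15 + 256 - 176)*(-124) = 95*(-124) = -11780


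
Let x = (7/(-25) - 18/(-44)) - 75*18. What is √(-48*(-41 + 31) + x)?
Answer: I*√10525438/110 ≈ 29.494*I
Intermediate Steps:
x = -742429/550 (x = (7*(-1/25) - 18*(-1/44)) - 1350 = (-7/25 + 9/22) - 1350 = 71/550 - 1350 = -742429/550 ≈ -1349.9)
√(-48*(-41 + 31) + x) = √(-48*(-41 + 31) - 742429/550) = √(-48*(-10) - 742429/550) = √(480 - 742429/550) = √(-478429/550) = I*√10525438/110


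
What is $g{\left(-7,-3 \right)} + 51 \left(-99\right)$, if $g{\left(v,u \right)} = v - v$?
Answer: $-5049$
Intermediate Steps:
$g{\left(v,u \right)} = 0$
$g{\left(-7,-3 \right)} + 51 \left(-99\right) = 0 + 51 \left(-99\right) = 0 - 5049 = -5049$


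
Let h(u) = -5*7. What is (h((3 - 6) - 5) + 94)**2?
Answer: 3481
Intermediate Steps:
h(u) = -35
(h((3 - 6) - 5) + 94)**2 = (-35 + 94)**2 = 59**2 = 3481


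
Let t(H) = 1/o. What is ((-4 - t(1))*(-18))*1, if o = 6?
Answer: 75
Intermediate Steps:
t(H) = 1/6
((-4 - t(1))*(-18))*1 = ((-4 - 1*1/6)*(-18))*1 = ((-4 - 1/6)*(-18))*1 = -25/6*(-18)*1 = 75*1 = 75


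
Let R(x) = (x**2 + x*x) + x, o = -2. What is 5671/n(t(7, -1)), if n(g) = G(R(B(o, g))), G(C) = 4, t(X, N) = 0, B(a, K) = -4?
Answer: 5671/4 ≈ 1417.8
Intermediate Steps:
R(x) = x + 2*x**2 (R(x) = (x**2 + x**2) + x = 2*x**2 + x = x + 2*x**2)
n(g) = 4
5671/n(t(7, -1)) = 5671/4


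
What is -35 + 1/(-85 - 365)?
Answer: -15751/450 ≈ -35.002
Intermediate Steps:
-35 + 1/(-85 - 365) = -35 + 1/(-450) = -35 - 1/450 = -15751/450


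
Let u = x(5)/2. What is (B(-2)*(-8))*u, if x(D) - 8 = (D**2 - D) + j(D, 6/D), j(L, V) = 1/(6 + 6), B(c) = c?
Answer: 674/3 ≈ 224.67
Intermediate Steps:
j(L, V) = 1/12
x(D) = 97/12 + D**2 - D (x(D) = 8 + ((D**2 - D) + 1/12) = 8 + (1/12 + D**2 - D) = 97/12 + D**2 - D)
u = 337/24 (u = (97/12 + 5**2 - 1*5)/2 = (97/12 + 25 - 5)*(1/2) = (337/12)*(1/2) = 337/24 ≈ 14.042)
(B(-2)*(-8))*u = -2*(-8)*(337/24) = 16*(337/24) = 674/3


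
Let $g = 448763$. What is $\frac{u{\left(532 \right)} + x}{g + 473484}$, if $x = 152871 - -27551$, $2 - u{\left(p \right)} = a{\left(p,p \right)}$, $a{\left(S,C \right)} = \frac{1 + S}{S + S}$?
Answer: $\frac{191970603}{981270808} \approx 0.19563$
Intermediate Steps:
$a{\left(S,C \right)} = \frac{1 + S}{2 S}$
$u{\left(p \right)} = 2 - \frac{1 + p}{2 p}$
$x = 180422$ ($x = 152871 + 27551 = 180422$)
$\frac{u{\left(532 \right)} + x}{g + 473484} = \frac{\frac{-1 + 3 \cdot 532}{2 \cdot 532} + 180422}{448763 + 473484} = \frac{\frac{1}{2} \cdot \frac{1}{532} \left(-1 + 1596\right) + 180422}{922247} = \left(\frac{1}{2} \cdot \frac{1}{532} \cdot 1595 + 180422\right) \frac{1}{922247} = \left(\frac{1595}{1064} + 180422\right) \frac{1}{922247} = \frac{191970603}{1064} \cdot \frac{1}{922247} = \frac{191970603}{981270808}$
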